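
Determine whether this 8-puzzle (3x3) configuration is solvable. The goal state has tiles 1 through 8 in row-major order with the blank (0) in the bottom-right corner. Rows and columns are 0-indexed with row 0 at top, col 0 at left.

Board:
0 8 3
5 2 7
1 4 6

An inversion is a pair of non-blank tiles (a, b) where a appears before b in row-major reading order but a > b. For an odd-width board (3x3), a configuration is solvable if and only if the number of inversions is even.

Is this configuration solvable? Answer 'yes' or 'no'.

Answer: yes

Derivation:
Inversions (pairs i<j in row-major order where tile[i] > tile[j] > 0): 16
16 is even, so the puzzle is solvable.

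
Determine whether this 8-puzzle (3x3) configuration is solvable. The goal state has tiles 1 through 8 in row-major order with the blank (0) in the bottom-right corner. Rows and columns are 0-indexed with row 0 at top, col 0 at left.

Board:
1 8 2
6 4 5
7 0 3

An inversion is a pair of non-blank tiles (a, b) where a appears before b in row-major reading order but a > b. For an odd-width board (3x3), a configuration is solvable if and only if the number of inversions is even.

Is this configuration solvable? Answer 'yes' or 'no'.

Inversions (pairs i<j in row-major order where tile[i] > tile[j] > 0): 12
12 is even, so the puzzle is solvable.

Answer: yes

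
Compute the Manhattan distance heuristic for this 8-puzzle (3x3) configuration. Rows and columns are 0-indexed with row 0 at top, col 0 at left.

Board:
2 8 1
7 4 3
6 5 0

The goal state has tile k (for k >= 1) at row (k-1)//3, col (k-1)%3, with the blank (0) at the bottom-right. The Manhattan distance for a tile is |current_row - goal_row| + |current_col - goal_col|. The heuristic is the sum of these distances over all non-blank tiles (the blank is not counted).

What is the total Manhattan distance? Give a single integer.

Answer: 12

Derivation:
Tile 2: at (0,0), goal (0,1), distance |0-0|+|0-1| = 1
Tile 8: at (0,1), goal (2,1), distance |0-2|+|1-1| = 2
Tile 1: at (0,2), goal (0,0), distance |0-0|+|2-0| = 2
Tile 7: at (1,0), goal (2,0), distance |1-2|+|0-0| = 1
Tile 4: at (1,1), goal (1,0), distance |1-1|+|1-0| = 1
Tile 3: at (1,2), goal (0,2), distance |1-0|+|2-2| = 1
Tile 6: at (2,0), goal (1,2), distance |2-1|+|0-2| = 3
Tile 5: at (2,1), goal (1,1), distance |2-1|+|1-1| = 1
Sum: 1 + 2 + 2 + 1 + 1 + 1 + 3 + 1 = 12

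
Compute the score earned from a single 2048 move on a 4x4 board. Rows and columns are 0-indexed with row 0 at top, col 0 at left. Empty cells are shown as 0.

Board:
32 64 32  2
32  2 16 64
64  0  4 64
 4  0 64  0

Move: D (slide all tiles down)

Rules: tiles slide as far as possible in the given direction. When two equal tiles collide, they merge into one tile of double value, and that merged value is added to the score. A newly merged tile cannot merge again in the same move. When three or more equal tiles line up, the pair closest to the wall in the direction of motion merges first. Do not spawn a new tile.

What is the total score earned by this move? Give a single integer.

Slide down:
col 0: [32, 32, 64, 4] -> [0, 64, 64, 4]  score +64 (running 64)
col 1: [64, 2, 0, 0] -> [0, 0, 64, 2]  score +0 (running 64)
col 2: [32, 16, 4, 64] -> [32, 16, 4, 64]  score +0 (running 64)
col 3: [2, 64, 64, 0] -> [0, 0, 2, 128]  score +128 (running 192)
Board after move:
  0   0  32   0
 64   0  16   0
 64  64   4   2
  4   2  64 128

Answer: 192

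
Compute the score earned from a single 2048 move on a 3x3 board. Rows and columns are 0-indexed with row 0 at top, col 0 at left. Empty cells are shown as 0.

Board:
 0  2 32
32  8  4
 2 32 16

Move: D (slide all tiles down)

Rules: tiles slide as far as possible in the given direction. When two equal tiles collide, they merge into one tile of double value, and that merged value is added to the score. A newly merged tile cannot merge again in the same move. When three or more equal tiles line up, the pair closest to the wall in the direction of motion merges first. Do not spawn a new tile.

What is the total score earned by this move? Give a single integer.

Answer: 0

Derivation:
Slide down:
col 0: [0, 32, 2] -> [0, 32, 2]  score +0 (running 0)
col 1: [2, 8, 32] -> [2, 8, 32]  score +0 (running 0)
col 2: [32, 4, 16] -> [32, 4, 16]  score +0 (running 0)
Board after move:
 0  2 32
32  8  4
 2 32 16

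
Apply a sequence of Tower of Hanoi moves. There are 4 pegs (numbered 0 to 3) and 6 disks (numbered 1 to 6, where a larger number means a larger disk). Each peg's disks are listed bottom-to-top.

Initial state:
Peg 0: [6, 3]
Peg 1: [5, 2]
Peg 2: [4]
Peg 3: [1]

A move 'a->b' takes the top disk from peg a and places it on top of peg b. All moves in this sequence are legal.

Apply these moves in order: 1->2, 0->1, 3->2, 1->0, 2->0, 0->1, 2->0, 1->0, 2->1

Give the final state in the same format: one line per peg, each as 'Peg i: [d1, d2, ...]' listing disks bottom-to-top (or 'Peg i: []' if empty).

After move 1 (1->2):
Peg 0: [6, 3]
Peg 1: [5]
Peg 2: [4, 2]
Peg 3: [1]

After move 2 (0->1):
Peg 0: [6]
Peg 1: [5, 3]
Peg 2: [4, 2]
Peg 3: [1]

After move 3 (3->2):
Peg 0: [6]
Peg 1: [5, 3]
Peg 2: [4, 2, 1]
Peg 3: []

After move 4 (1->0):
Peg 0: [6, 3]
Peg 1: [5]
Peg 2: [4, 2, 1]
Peg 3: []

After move 5 (2->0):
Peg 0: [6, 3, 1]
Peg 1: [5]
Peg 2: [4, 2]
Peg 3: []

After move 6 (0->1):
Peg 0: [6, 3]
Peg 1: [5, 1]
Peg 2: [4, 2]
Peg 3: []

After move 7 (2->0):
Peg 0: [6, 3, 2]
Peg 1: [5, 1]
Peg 2: [4]
Peg 3: []

After move 8 (1->0):
Peg 0: [6, 3, 2, 1]
Peg 1: [5]
Peg 2: [4]
Peg 3: []

After move 9 (2->1):
Peg 0: [6, 3, 2, 1]
Peg 1: [5, 4]
Peg 2: []
Peg 3: []

Answer: Peg 0: [6, 3, 2, 1]
Peg 1: [5, 4]
Peg 2: []
Peg 3: []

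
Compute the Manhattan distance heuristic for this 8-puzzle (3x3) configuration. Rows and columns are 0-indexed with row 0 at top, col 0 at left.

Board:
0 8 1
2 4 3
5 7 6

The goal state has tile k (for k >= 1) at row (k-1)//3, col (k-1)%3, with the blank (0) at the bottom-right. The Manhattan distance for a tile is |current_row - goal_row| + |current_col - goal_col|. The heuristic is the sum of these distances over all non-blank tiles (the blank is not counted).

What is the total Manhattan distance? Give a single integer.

Tile 8: at (0,1), goal (2,1), distance |0-2|+|1-1| = 2
Tile 1: at (0,2), goal (0,0), distance |0-0|+|2-0| = 2
Tile 2: at (1,0), goal (0,1), distance |1-0|+|0-1| = 2
Tile 4: at (1,1), goal (1,0), distance |1-1|+|1-0| = 1
Tile 3: at (1,2), goal (0,2), distance |1-0|+|2-2| = 1
Tile 5: at (2,0), goal (1,1), distance |2-1|+|0-1| = 2
Tile 7: at (2,1), goal (2,0), distance |2-2|+|1-0| = 1
Tile 6: at (2,2), goal (1,2), distance |2-1|+|2-2| = 1
Sum: 2 + 2 + 2 + 1 + 1 + 2 + 1 + 1 = 12

Answer: 12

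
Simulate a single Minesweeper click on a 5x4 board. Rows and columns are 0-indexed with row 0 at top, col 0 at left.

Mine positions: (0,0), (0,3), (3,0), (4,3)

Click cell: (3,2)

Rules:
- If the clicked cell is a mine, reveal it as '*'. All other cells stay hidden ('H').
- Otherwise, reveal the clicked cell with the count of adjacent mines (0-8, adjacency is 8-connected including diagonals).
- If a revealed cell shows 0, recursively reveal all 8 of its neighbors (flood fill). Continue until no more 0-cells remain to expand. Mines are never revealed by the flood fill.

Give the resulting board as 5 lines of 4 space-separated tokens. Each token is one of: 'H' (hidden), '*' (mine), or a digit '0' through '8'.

H H H H
H H H H
H H H H
H H 1 H
H H H H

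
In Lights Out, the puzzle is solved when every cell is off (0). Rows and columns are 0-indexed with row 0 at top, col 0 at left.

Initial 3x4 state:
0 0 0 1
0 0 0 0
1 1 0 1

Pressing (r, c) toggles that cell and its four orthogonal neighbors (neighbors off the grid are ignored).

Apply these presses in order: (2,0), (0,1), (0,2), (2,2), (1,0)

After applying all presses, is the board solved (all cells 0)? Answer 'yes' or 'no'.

Answer: no

Derivation:
After press 1 at (2,0):
0 0 0 1
1 0 0 0
0 0 0 1

After press 2 at (0,1):
1 1 1 1
1 1 0 0
0 0 0 1

After press 3 at (0,2):
1 0 0 0
1 1 1 0
0 0 0 1

After press 4 at (2,2):
1 0 0 0
1 1 0 0
0 1 1 0

After press 5 at (1,0):
0 0 0 0
0 0 0 0
1 1 1 0

Lights still on: 3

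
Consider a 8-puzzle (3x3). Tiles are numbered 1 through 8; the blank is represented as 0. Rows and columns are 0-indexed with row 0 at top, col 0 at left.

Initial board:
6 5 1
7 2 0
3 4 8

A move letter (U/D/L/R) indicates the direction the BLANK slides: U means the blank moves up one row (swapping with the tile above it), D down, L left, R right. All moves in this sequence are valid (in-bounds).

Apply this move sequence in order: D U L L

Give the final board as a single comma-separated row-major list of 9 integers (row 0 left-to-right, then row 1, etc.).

Answer: 6, 5, 1, 0, 7, 2, 3, 4, 8

Derivation:
After move 1 (D):
6 5 1
7 2 8
3 4 0

After move 2 (U):
6 5 1
7 2 0
3 4 8

After move 3 (L):
6 5 1
7 0 2
3 4 8

After move 4 (L):
6 5 1
0 7 2
3 4 8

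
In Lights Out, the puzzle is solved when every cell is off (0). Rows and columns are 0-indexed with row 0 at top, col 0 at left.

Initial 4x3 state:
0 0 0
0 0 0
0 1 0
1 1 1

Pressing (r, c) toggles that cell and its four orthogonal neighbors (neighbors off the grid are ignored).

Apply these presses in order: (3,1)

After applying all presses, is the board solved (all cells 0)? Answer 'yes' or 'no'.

After press 1 at (3,1):
0 0 0
0 0 0
0 0 0
0 0 0

Lights still on: 0

Answer: yes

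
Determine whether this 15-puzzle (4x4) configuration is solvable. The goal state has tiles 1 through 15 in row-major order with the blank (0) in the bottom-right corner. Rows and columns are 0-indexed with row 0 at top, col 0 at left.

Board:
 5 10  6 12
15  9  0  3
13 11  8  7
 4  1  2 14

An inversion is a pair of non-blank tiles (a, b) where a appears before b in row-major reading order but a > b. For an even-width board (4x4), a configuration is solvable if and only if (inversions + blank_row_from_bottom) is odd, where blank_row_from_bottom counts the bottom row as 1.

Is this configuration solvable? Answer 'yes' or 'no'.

Answer: yes

Derivation:
Inversions: 62
Blank is in row 1 (0-indexed from top), which is row 3 counting from the bottom (bottom = 1).
62 + 3 = 65, which is odd, so the puzzle is solvable.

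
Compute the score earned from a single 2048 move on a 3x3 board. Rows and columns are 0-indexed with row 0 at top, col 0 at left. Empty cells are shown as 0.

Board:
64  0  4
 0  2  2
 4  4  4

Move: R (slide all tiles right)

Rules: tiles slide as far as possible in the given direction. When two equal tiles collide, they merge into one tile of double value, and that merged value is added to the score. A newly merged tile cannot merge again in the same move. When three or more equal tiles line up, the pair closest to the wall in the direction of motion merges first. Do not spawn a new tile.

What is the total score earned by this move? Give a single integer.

Answer: 12

Derivation:
Slide right:
row 0: [64, 0, 4] -> [0, 64, 4]  score +0 (running 0)
row 1: [0, 2, 2] -> [0, 0, 4]  score +4 (running 4)
row 2: [4, 4, 4] -> [0, 4, 8]  score +8 (running 12)
Board after move:
 0 64  4
 0  0  4
 0  4  8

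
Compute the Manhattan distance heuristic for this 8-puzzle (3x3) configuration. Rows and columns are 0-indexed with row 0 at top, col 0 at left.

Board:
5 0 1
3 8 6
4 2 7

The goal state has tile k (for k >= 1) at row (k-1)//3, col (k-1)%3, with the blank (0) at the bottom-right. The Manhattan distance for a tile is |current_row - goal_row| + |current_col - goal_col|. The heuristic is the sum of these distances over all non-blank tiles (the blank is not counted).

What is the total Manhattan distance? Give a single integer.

Tile 5: (0,0)->(1,1) = 2
Tile 1: (0,2)->(0,0) = 2
Tile 3: (1,0)->(0,2) = 3
Tile 8: (1,1)->(2,1) = 1
Tile 6: (1,2)->(1,2) = 0
Tile 4: (2,0)->(1,0) = 1
Tile 2: (2,1)->(0,1) = 2
Tile 7: (2,2)->(2,0) = 2
Sum: 2 + 2 + 3 + 1 + 0 + 1 + 2 + 2 = 13

Answer: 13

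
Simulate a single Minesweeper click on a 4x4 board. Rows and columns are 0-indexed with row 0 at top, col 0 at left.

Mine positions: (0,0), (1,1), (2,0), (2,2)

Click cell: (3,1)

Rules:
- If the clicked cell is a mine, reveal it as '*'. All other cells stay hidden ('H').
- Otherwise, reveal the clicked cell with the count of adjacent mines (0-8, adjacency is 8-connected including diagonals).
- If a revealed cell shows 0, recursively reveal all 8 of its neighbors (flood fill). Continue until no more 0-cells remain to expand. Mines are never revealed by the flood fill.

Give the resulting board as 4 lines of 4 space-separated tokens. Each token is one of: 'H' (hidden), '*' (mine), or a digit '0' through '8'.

H H H H
H H H H
H H H H
H 2 H H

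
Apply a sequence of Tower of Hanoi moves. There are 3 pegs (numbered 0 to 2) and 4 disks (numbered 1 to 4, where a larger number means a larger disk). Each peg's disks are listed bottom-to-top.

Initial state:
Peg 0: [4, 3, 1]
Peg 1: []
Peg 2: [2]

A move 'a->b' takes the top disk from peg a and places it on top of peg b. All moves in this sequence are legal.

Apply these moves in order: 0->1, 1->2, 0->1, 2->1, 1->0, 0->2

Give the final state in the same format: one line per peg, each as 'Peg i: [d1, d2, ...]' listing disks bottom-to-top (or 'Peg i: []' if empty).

After move 1 (0->1):
Peg 0: [4, 3]
Peg 1: [1]
Peg 2: [2]

After move 2 (1->2):
Peg 0: [4, 3]
Peg 1: []
Peg 2: [2, 1]

After move 3 (0->1):
Peg 0: [4]
Peg 1: [3]
Peg 2: [2, 1]

After move 4 (2->1):
Peg 0: [4]
Peg 1: [3, 1]
Peg 2: [2]

After move 5 (1->0):
Peg 0: [4, 1]
Peg 1: [3]
Peg 2: [2]

After move 6 (0->2):
Peg 0: [4]
Peg 1: [3]
Peg 2: [2, 1]

Answer: Peg 0: [4]
Peg 1: [3]
Peg 2: [2, 1]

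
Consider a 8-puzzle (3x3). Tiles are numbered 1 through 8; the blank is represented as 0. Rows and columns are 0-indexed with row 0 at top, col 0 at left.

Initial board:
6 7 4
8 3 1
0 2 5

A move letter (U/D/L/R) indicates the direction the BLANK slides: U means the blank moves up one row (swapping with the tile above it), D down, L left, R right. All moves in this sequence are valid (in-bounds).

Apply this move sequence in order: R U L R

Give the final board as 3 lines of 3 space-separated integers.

Answer: 6 7 4
8 0 1
2 3 5

Derivation:
After move 1 (R):
6 7 4
8 3 1
2 0 5

After move 2 (U):
6 7 4
8 0 1
2 3 5

After move 3 (L):
6 7 4
0 8 1
2 3 5

After move 4 (R):
6 7 4
8 0 1
2 3 5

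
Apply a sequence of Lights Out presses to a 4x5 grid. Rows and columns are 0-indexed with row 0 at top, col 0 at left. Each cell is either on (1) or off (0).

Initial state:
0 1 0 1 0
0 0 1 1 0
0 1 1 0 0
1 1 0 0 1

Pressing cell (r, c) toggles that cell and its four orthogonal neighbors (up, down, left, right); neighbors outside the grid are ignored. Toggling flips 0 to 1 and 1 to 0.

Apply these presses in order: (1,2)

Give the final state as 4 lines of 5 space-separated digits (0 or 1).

After press 1 at (1,2):
0 1 1 1 0
0 1 0 0 0
0 1 0 0 0
1 1 0 0 1

Answer: 0 1 1 1 0
0 1 0 0 0
0 1 0 0 0
1 1 0 0 1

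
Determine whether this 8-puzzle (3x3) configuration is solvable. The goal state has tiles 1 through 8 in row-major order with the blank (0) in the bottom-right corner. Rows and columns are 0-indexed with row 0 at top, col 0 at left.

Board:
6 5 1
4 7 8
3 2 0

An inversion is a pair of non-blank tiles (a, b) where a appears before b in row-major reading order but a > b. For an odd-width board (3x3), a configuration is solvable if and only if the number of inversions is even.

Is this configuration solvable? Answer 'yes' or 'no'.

Answer: yes

Derivation:
Inversions (pairs i<j in row-major order where tile[i] > tile[j] > 0): 16
16 is even, so the puzzle is solvable.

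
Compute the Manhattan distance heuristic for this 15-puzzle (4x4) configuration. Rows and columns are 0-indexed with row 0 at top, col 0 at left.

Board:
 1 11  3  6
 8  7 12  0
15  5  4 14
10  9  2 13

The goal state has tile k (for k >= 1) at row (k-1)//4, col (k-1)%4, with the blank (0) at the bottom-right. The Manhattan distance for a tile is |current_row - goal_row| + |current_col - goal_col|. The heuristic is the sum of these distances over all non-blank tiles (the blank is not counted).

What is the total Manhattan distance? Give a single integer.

Tile 1: at (0,0), goal (0,0), distance |0-0|+|0-0| = 0
Tile 11: at (0,1), goal (2,2), distance |0-2|+|1-2| = 3
Tile 3: at (0,2), goal (0,2), distance |0-0|+|2-2| = 0
Tile 6: at (0,3), goal (1,1), distance |0-1|+|3-1| = 3
Tile 8: at (1,0), goal (1,3), distance |1-1|+|0-3| = 3
Tile 7: at (1,1), goal (1,2), distance |1-1|+|1-2| = 1
Tile 12: at (1,2), goal (2,3), distance |1-2|+|2-3| = 2
Tile 15: at (2,0), goal (3,2), distance |2-3|+|0-2| = 3
Tile 5: at (2,1), goal (1,0), distance |2-1|+|1-0| = 2
Tile 4: at (2,2), goal (0,3), distance |2-0|+|2-3| = 3
Tile 14: at (2,3), goal (3,1), distance |2-3|+|3-1| = 3
Tile 10: at (3,0), goal (2,1), distance |3-2|+|0-1| = 2
Tile 9: at (3,1), goal (2,0), distance |3-2|+|1-0| = 2
Tile 2: at (3,2), goal (0,1), distance |3-0|+|2-1| = 4
Tile 13: at (3,3), goal (3,0), distance |3-3|+|3-0| = 3
Sum: 0 + 3 + 0 + 3 + 3 + 1 + 2 + 3 + 2 + 3 + 3 + 2 + 2 + 4 + 3 = 34

Answer: 34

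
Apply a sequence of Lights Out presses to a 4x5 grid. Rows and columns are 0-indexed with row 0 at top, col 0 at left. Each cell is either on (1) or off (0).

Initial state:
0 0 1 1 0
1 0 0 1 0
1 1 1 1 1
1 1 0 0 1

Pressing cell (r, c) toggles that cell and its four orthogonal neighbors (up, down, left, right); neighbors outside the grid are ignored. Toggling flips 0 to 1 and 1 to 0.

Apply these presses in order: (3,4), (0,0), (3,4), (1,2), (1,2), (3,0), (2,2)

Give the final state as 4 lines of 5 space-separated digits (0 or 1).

Answer: 1 1 1 1 0
0 0 1 1 0
0 0 0 0 1
0 0 1 0 1

Derivation:
After press 1 at (3,4):
0 0 1 1 0
1 0 0 1 0
1 1 1 1 0
1 1 0 1 0

After press 2 at (0,0):
1 1 1 1 0
0 0 0 1 0
1 1 1 1 0
1 1 0 1 0

After press 3 at (3,4):
1 1 1 1 0
0 0 0 1 0
1 1 1 1 1
1 1 0 0 1

After press 4 at (1,2):
1 1 0 1 0
0 1 1 0 0
1 1 0 1 1
1 1 0 0 1

After press 5 at (1,2):
1 1 1 1 0
0 0 0 1 0
1 1 1 1 1
1 1 0 0 1

After press 6 at (3,0):
1 1 1 1 0
0 0 0 1 0
0 1 1 1 1
0 0 0 0 1

After press 7 at (2,2):
1 1 1 1 0
0 0 1 1 0
0 0 0 0 1
0 0 1 0 1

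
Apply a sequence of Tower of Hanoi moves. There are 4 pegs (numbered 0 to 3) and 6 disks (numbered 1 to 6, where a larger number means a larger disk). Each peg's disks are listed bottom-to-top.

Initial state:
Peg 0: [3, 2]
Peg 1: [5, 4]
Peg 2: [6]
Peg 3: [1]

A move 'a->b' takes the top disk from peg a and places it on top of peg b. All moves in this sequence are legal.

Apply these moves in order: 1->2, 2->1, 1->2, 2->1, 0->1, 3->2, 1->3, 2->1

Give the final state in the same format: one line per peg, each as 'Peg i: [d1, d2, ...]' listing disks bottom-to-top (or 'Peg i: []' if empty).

After move 1 (1->2):
Peg 0: [3, 2]
Peg 1: [5]
Peg 2: [6, 4]
Peg 3: [1]

After move 2 (2->1):
Peg 0: [3, 2]
Peg 1: [5, 4]
Peg 2: [6]
Peg 3: [1]

After move 3 (1->2):
Peg 0: [3, 2]
Peg 1: [5]
Peg 2: [6, 4]
Peg 3: [1]

After move 4 (2->1):
Peg 0: [3, 2]
Peg 1: [5, 4]
Peg 2: [6]
Peg 3: [1]

After move 5 (0->1):
Peg 0: [3]
Peg 1: [5, 4, 2]
Peg 2: [6]
Peg 3: [1]

After move 6 (3->2):
Peg 0: [3]
Peg 1: [5, 4, 2]
Peg 2: [6, 1]
Peg 3: []

After move 7 (1->3):
Peg 0: [3]
Peg 1: [5, 4]
Peg 2: [6, 1]
Peg 3: [2]

After move 8 (2->1):
Peg 0: [3]
Peg 1: [5, 4, 1]
Peg 2: [6]
Peg 3: [2]

Answer: Peg 0: [3]
Peg 1: [5, 4, 1]
Peg 2: [6]
Peg 3: [2]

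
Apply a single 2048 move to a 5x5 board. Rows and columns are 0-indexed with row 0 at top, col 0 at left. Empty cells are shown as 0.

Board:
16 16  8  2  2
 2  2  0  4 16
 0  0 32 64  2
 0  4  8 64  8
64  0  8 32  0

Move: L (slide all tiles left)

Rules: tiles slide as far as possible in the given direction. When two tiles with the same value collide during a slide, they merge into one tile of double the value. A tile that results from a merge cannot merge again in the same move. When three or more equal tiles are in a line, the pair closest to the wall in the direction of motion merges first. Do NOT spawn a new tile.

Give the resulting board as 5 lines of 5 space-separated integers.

Answer: 32  8  4  0  0
 4  4 16  0  0
32 64  2  0  0
 4  8 64  8  0
64  8 32  0  0

Derivation:
Slide left:
row 0: [16, 16, 8, 2, 2] -> [32, 8, 4, 0, 0]
row 1: [2, 2, 0, 4, 16] -> [4, 4, 16, 0, 0]
row 2: [0, 0, 32, 64, 2] -> [32, 64, 2, 0, 0]
row 3: [0, 4, 8, 64, 8] -> [4, 8, 64, 8, 0]
row 4: [64, 0, 8, 32, 0] -> [64, 8, 32, 0, 0]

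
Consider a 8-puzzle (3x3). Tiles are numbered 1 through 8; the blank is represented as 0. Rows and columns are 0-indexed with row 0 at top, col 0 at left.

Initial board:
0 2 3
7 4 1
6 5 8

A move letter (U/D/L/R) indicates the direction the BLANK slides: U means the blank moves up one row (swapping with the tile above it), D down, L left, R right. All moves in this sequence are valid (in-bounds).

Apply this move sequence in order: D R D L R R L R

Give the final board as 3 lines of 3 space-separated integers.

Answer: 7 2 3
4 5 1
6 8 0

Derivation:
After move 1 (D):
7 2 3
0 4 1
6 5 8

After move 2 (R):
7 2 3
4 0 1
6 5 8

After move 3 (D):
7 2 3
4 5 1
6 0 8

After move 4 (L):
7 2 3
4 5 1
0 6 8

After move 5 (R):
7 2 3
4 5 1
6 0 8

After move 6 (R):
7 2 3
4 5 1
6 8 0

After move 7 (L):
7 2 3
4 5 1
6 0 8

After move 8 (R):
7 2 3
4 5 1
6 8 0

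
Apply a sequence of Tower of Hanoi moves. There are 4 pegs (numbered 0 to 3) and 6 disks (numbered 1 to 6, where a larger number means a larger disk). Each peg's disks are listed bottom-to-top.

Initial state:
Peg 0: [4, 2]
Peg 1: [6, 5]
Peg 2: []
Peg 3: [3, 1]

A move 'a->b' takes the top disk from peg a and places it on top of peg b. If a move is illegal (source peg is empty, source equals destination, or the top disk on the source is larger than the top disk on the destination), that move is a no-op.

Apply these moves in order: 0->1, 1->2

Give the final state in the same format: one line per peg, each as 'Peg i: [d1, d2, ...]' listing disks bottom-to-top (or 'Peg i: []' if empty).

After move 1 (0->1):
Peg 0: [4]
Peg 1: [6, 5, 2]
Peg 2: []
Peg 3: [3, 1]

After move 2 (1->2):
Peg 0: [4]
Peg 1: [6, 5]
Peg 2: [2]
Peg 3: [3, 1]

Answer: Peg 0: [4]
Peg 1: [6, 5]
Peg 2: [2]
Peg 3: [3, 1]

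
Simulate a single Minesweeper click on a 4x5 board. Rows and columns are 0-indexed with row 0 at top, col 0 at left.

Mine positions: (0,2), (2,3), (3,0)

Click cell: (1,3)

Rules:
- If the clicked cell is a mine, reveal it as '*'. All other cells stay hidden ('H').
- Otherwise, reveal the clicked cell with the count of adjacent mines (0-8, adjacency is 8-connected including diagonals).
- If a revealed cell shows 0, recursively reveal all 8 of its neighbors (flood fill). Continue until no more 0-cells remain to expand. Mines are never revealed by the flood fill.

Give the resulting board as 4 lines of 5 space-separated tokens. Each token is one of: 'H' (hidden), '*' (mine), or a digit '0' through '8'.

H H H H H
H H H 2 H
H H H H H
H H H H H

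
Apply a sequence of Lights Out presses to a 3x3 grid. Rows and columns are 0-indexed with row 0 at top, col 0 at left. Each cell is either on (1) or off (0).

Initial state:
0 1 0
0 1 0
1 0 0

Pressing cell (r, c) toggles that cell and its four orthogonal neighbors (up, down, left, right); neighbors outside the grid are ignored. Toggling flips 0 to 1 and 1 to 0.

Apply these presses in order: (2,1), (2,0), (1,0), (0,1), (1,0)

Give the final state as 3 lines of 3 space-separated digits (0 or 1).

After press 1 at (2,1):
0 1 0
0 0 0
0 1 1

After press 2 at (2,0):
0 1 0
1 0 0
1 0 1

After press 3 at (1,0):
1 1 0
0 1 0
0 0 1

After press 4 at (0,1):
0 0 1
0 0 0
0 0 1

After press 5 at (1,0):
1 0 1
1 1 0
1 0 1

Answer: 1 0 1
1 1 0
1 0 1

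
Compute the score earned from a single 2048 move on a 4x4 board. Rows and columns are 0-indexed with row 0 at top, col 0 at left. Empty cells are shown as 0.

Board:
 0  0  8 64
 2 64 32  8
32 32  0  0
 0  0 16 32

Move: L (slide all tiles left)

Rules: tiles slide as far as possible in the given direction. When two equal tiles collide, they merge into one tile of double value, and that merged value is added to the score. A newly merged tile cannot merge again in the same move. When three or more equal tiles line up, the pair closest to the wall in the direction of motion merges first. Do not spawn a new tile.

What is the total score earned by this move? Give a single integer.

Slide left:
row 0: [0, 0, 8, 64] -> [8, 64, 0, 0]  score +0 (running 0)
row 1: [2, 64, 32, 8] -> [2, 64, 32, 8]  score +0 (running 0)
row 2: [32, 32, 0, 0] -> [64, 0, 0, 0]  score +64 (running 64)
row 3: [0, 0, 16, 32] -> [16, 32, 0, 0]  score +0 (running 64)
Board after move:
 8 64  0  0
 2 64 32  8
64  0  0  0
16 32  0  0

Answer: 64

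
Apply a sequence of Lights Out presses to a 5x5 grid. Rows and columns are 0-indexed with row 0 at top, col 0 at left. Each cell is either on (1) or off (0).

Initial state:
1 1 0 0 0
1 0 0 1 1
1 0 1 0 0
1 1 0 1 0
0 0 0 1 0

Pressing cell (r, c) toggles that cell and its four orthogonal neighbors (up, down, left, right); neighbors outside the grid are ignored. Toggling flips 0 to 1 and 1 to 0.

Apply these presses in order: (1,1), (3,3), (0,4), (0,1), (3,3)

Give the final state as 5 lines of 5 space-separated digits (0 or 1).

After press 1 at (1,1):
1 0 0 0 0
0 1 1 1 1
1 1 1 0 0
1 1 0 1 0
0 0 0 1 0

After press 2 at (3,3):
1 0 0 0 0
0 1 1 1 1
1 1 1 1 0
1 1 1 0 1
0 0 0 0 0

After press 3 at (0,4):
1 0 0 1 1
0 1 1 1 0
1 1 1 1 0
1 1 1 0 1
0 0 0 0 0

After press 4 at (0,1):
0 1 1 1 1
0 0 1 1 0
1 1 1 1 0
1 1 1 0 1
0 0 0 0 0

After press 5 at (3,3):
0 1 1 1 1
0 0 1 1 0
1 1 1 0 0
1 1 0 1 0
0 0 0 1 0

Answer: 0 1 1 1 1
0 0 1 1 0
1 1 1 0 0
1 1 0 1 0
0 0 0 1 0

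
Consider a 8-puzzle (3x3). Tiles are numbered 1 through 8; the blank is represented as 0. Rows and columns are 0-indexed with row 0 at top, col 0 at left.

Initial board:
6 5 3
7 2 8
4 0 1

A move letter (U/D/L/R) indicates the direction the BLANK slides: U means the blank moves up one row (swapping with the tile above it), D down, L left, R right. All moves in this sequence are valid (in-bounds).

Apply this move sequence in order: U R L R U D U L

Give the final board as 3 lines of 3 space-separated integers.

After move 1 (U):
6 5 3
7 0 8
4 2 1

After move 2 (R):
6 5 3
7 8 0
4 2 1

After move 3 (L):
6 5 3
7 0 8
4 2 1

After move 4 (R):
6 5 3
7 8 0
4 2 1

After move 5 (U):
6 5 0
7 8 3
4 2 1

After move 6 (D):
6 5 3
7 8 0
4 2 1

After move 7 (U):
6 5 0
7 8 3
4 2 1

After move 8 (L):
6 0 5
7 8 3
4 2 1

Answer: 6 0 5
7 8 3
4 2 1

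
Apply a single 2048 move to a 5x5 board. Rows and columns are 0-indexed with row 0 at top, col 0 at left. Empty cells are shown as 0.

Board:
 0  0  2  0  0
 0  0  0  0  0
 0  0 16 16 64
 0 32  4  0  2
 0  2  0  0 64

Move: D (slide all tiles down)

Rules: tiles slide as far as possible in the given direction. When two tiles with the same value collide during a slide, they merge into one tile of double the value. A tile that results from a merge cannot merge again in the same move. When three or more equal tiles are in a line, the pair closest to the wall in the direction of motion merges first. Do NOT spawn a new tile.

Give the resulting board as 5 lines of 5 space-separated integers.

Answer:  0  0  0  0  0
 0  0  0  0  0
 0  0  2  0 64
 0 32 16  0  2
 0  2  4 16 64

Derivation:
Slide down:
col 0: [0, 0, 0, 0, 0] -> [0, 0, 0, 0, 0]
col 1: [0, 0, 0, 32, 2] -> [0, 0, 0, 32, 2]
col 2: [2, 0, 16, 4, 0] -> [0, 0, 2, 16, 4]
col 3: [0, 0, 16, 0, 0] -> [0, 0, 0, 0, 16]
col 4: [0, 0, 64, 2, 64] -> [0, 0, 64, 2, 64]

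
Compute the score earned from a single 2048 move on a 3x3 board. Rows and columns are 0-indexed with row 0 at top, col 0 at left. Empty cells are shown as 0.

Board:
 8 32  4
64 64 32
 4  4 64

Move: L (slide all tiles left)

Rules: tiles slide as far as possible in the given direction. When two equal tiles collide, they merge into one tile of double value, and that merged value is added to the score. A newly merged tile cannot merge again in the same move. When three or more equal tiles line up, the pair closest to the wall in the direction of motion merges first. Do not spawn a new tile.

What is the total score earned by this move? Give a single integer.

Slide left:
row 0: [8, 32, 4] -> [8, 32, 4]  score +0 (running 0)
row 1: [64, 64, 32] -> [128, 32, 0]  score +128 (running 128)
row 2: [4, 4, 64] -> [8, 64, 0]  score +8 (running 136)
Board after move:
  8  32   4
128  32   0
  8  64   0

Answer: 136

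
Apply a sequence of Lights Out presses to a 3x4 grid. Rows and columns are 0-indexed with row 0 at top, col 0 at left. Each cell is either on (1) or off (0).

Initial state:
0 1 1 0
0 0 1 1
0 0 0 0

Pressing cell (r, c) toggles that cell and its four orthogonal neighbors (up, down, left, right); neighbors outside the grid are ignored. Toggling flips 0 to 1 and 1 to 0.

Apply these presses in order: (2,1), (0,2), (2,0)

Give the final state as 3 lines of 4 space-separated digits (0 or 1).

After press 1 at (2,1):
0 1 1 0
0 1 1 1
1 1 1 0

After press 2 at (0,2):
0 0 0 1
0 1 0 1
1 1 1 0

After press 3 at (2,0):
0 0 0 1
1 1 0 1
0 0 1 0

Answer: 0 0 0 1
1 1 0 1
0 0 1 0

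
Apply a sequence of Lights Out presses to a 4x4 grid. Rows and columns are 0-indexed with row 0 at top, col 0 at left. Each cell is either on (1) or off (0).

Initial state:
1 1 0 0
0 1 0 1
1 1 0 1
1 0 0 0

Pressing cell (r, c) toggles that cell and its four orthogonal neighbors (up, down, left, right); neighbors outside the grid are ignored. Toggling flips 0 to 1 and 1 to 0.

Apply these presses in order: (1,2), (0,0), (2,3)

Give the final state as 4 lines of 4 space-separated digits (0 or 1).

After press 1 at (1,2):
1 1 1 0
0 0 1 0
1 1 1 1
1 0 0 0

After press 2 at (0,0):
0 0 1 0
1 0 1 0
1 1 1 1
1 0 0 0

After press 3 at (2,3):
0 0 1 0
1 0 1 1
1 1 0 0
1 0 0 1

Answer: 0 0 1 0
1 0 1 1
1 1 0 0
1 0 0 1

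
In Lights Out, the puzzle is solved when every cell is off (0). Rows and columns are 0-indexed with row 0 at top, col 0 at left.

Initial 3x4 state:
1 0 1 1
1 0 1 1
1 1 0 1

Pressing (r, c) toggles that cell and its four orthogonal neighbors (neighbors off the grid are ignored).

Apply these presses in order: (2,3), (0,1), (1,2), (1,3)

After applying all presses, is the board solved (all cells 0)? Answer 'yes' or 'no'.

Answer: no

Derivation:
After press 1 at (2,3):
1 0 1 1
1 0 1 0
1 1 1 0

After press 2 at (0,1):
0 1 0 1
1 1 1 0
1 1 1 0

After press 3 at (1,2):
0 1 1 1
1 0 0 1
1 1 0 0

After press 4 at (1,3):
0 1 1 0
1 0 1 0
1 1 0 1

Lights still on: 7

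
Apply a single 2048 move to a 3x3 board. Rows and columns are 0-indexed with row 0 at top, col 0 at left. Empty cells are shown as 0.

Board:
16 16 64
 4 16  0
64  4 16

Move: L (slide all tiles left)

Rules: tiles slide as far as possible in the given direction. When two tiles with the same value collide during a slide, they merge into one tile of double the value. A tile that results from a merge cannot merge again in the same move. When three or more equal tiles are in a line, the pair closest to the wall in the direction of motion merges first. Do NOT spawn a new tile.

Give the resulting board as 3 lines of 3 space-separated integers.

Slide left:
row 0: [16, 16, 64] -> [32, 64, 0]
row 1: [4, 16, 0] -> [4, 16, 0]
row 2: [64, 4, 16] -> [64, 4, 16]

Answer: 32 64  0
 4 16  0
64  4 16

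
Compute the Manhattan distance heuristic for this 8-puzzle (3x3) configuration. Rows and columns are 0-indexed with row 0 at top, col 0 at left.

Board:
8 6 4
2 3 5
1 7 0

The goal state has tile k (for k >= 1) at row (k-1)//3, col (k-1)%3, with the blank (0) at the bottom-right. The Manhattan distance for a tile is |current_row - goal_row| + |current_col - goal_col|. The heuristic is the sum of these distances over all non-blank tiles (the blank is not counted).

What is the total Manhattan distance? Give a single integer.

Tile 8: at (0,0), goal (2,1), distance |0-2|+|0-1| = 3
Tile 6: at (0,1), goal (1,2), distance |0-1|+|1-2| = 2
Tile 4: at (0,2), goal (1,0), distance |0-1|+|2-0| = 3
Tile 2: at (1,0), goal (0,1), distance |1-0|+|0-1| = 2
Tile 3: at (1,1), goal (0,2), distance |1-0|+|1-2| = 2
Tile 5: at (1,2), goal (1,1), distance |1-1|+|2-1| = 1
Tile 1: at (2,0), goal (0,0), distance |2-0|+|0-0| = 2
Tile 7: at (2,1), goal (2,0), distance |2-2|+|1-0| = 1
Sum: 3 + 2 + 3 + 2 + 2 + 1 + 2 + 1 = 16

Answer: 16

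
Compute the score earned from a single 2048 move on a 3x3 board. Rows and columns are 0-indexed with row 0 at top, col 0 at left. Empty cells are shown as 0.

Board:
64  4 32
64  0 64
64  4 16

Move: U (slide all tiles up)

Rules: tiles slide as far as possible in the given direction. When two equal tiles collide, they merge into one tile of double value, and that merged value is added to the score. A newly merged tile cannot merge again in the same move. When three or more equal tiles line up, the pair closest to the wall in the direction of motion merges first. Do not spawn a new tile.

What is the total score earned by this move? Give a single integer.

Answer: 136

Derivation:
Slide up:
col 0: [64, 64, 64] -> [128, 64, 0]  score +128 (running 128)
col 1: [4, 0, 4] -> [8, 0, 0]  score +8 (running 136)
col 2: [32, 64, 16] -> [32, 64, 16]  score +0 (running 136)
Board after move:
128   8  32
 64   0  64
  0   0  16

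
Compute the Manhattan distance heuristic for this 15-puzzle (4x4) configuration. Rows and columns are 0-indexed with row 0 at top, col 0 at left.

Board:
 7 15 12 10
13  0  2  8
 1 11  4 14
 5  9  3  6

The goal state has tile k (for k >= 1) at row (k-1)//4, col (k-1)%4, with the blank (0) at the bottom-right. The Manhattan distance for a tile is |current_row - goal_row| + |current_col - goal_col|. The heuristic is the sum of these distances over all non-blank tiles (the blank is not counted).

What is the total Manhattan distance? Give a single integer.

Answer: 38

Derivation:
Tile 7: at (0,0), goal (1,2), distance |0-1|+|0-2| = 3
Tile 15: at (0,1), goal (3,2), distance |0-3|+|1-2| = 4
Tile 12: at (0,2), goal (2,3), distance |0-2|+|2-3| = 3
Tile 10: at (0,3), goal (2,1), distance |0-2|+|3-1| = 4
Tile 13: at (1,0), goal (3,0), distance |1-3|+|0-0| = 2
Tile 2: at (1,2), goal (0,1), distance |1-0|+|2-1| = 2
Tile 8: at (1,3), goal (1,3), distance |1-1|+|3-3| = 0
Tile 1: at (2,0), goal (0,0), distance |2-0|+|0-0| = 2
Tile 11: at (2,1), goal (2,2), distance |2-2|+|1-2| = 1
Tile 4: at (2,2), goal (0,3), distance |2-0|+|2-3| = 3
Tile 14: at (2,3), goal (3,1), distance |2-3|+|3-1| = 3
Tile 5: at (3,0), goal (1,0), distance |3-1|+|0-0| = 2
Tile 9: at (3,1), goal (2,0), distance |3-2|+|1-0| = 2
Tile 3: at (3,2), goal (0,2), distance |3-0|+|2-2| = 3
Tile 6: at (3,3), goal (1,1), distance |3-1|+|3-1| = 4
Sum: 3 + 4 + 3 + 4 + 2 + 2 + 0 + 2 + 1 + 3 + 3 + 2 + 2 + 3 + 4 = 38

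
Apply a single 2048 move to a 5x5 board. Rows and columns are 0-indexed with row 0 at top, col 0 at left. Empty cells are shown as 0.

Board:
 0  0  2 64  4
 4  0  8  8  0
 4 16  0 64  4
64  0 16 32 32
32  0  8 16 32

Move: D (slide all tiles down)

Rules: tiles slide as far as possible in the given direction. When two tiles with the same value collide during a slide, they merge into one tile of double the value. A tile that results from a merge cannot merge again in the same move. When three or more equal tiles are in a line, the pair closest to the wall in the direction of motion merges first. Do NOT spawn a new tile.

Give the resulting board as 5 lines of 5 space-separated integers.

Answer:  0  0  0 64  0
 0  0  2  8  0
 8  0  8 64  0
64  0 16 32  8
32 16  8 16 64

Derivation:
Slide down:
col 0: [0, 4, 4, 64, 32] -> [0, 0, 8, 64, 32]
col 1: [0, 0, 16, 0, 0] -> [0, 0, 0, 0, 16]
col 2: [2, 8, 0, 16, 8] -> [0, 2, 8, 16, 8]
col 3: [64, 8, 64, 32, 16] -> [64, 8, 64, 32, 16]
col 4: [4, 0, 4, 32, 32] -> [0, 0, 0, 8, 64]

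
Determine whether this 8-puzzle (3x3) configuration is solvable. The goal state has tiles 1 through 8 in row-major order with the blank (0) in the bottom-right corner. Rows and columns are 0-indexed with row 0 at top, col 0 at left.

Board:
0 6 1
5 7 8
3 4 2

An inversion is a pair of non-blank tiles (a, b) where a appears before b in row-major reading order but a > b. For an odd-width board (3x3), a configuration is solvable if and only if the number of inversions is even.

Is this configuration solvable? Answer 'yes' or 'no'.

Inversions (pairs i<j in row-major order where tile[i] > tile[j] > 0): 16
16 is even, so the puzzle is solvable.

Answer: yes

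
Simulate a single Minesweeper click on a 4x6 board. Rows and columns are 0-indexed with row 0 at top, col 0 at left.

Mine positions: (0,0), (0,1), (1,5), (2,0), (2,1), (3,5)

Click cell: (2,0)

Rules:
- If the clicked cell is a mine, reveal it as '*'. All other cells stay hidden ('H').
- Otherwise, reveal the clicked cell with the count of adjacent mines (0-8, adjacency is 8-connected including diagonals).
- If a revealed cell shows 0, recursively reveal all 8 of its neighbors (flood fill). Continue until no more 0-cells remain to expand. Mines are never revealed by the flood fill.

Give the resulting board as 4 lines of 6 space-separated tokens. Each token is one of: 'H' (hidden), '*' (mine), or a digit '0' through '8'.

H H H H H H
H H H H H H
* H H H H H
H H H H H H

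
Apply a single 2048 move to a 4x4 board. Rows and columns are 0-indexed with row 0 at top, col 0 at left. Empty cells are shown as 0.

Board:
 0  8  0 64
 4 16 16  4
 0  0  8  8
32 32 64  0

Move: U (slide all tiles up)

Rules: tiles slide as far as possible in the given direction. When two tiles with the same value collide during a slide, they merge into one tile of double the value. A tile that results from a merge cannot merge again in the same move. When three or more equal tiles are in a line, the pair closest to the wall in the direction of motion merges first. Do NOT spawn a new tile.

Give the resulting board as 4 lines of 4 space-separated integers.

Answer:  4  8 16 64
32 16  8  4
 0 32 64  8
 0  0  0  0

Derivation:
Slide up:
col 0: [0, 4, 0, 32] -> [4, 32, 0, 0]
col 1: [8, 16, 0, 32] -> [8, 16, 32, 0]
col 2: [0, 16, 8, 64] -> [16, 8, 64, 0]
col 3: [64, 4, 8, 0] -> [64, 4, 8, 0]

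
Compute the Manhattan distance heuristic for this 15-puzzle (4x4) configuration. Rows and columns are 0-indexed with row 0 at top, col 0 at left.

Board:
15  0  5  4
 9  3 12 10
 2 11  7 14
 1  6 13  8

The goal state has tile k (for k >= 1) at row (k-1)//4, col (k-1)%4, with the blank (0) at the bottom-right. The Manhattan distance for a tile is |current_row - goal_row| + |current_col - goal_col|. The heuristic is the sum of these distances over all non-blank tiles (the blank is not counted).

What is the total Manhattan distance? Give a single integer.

Tile 15: (0,0)->(3,2) = 5
Tile 5: (0,2)->(1,0) = 3
Tile 4: (0,3)->(0,3) = 0
Tile 9: (1,0)->(2,0) = 1
Tile 3: (1,1)->(0,2) = 2
Tile 12: (1,2)->(2,3) = 2
Tile 10: (1,3)->(2,1) = 3
Tile 2: (2,0)->(0,1) = 3
Tile 11: (2,1)->(2,2) = 1
Tile 7: (2,2)->(1,2) = 1
Tile 14: (2,3)->(3,1) = 3
Tile 1: (3,0)->(0,0) = 3
Tile 6: (3,1)->(1,1) = 2
Tile 13: (3,2)->(3,0) = 2
Tile 8: (3,3)->(1,3) = 2
Sum: 5 + 3 + 0 + 1 + 2 + 2 + 3 + 3 + 1 + 1 + 3 + 3 + 2 + 2 + 2 = 33

Answer: 33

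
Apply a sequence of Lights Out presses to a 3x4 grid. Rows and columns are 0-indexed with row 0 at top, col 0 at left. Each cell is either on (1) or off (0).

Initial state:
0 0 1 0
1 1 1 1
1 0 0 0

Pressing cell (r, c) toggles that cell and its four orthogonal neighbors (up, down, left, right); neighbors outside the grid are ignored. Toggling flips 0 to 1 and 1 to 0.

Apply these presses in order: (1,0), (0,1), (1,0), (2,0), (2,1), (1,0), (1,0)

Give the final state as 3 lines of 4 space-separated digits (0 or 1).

Answer: 1 1 0 0
0 1 1 1
1 0 1 0

Derivation:
After press 1 at (1,0):
1 0 1 0
0 0 1 1
0 0 0 0

After press 2 at (0,1):
0 1 0 0
0 1 1 1
0 0 0 0

After press 3 at (1,0):
1 1 0 0
1 0 1 1
1 0 0 0

After press 4 at (2,0):
1 1 0 0
0 0 1 1
0 1 0 0

After press 5 at (2,1):
1 1 0 0
0 1 1 1
1 0 1 0

After press 6 at (1,0):
0 1 0 0
1 0 1 1
0 0 1 0

After press 7 at (1,0):
1 1 0 0
0 1 1 1
1 0 1 0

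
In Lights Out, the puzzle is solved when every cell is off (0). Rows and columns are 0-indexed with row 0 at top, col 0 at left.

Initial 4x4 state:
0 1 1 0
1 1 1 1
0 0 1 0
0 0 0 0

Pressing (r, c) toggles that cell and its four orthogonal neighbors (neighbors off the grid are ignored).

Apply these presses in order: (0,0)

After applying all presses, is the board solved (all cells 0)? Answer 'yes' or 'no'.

After press 1 at (0,0):
1 0 1 0
0 1 1 1
0 0 1 0
0 0 0 0

Lights still on: 6

Answer: no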